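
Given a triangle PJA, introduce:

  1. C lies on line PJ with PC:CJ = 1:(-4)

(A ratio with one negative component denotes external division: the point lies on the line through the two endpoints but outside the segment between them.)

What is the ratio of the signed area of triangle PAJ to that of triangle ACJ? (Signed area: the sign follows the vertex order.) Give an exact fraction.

Set P = (0, 0), J = (1, 0), A = (0, 1); any affine frame gives the same invariant.
1. C lies on line PJ with PC:CJ = 1:(-4) ⇒ C = (-1/3, 0)
2·[PAJ] = -1, 2·[ACJ] = 4/3
[PAJ]:[ACJ] = -1:4/3 = -3/4

[PAJ]:[ACJ] = -3/4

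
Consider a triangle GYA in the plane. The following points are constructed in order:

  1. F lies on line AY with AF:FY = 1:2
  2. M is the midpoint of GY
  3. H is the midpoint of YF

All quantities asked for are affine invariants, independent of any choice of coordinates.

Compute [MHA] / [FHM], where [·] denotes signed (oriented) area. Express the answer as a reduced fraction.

[MHA]:[FHM] = -2

Assign G = (0, 0), Y = (1, 0), A = (0, 1) — the answer is frame-independent, so this choice is without loss of generality.
1. F lies on line AY with AF:FY = 1:2 ⇒ F = (1/3, 2/3)
2. M is the midpoint of GY ⇒ M = (1/2, 0)
3. H is the midpoint of YF ⇒ H = (2/3, 1/3)
2·[MHA] = 1/3, 2·[FHM] = -1/6
[MHA]:[FHM] = 1/3:-1/6 = -2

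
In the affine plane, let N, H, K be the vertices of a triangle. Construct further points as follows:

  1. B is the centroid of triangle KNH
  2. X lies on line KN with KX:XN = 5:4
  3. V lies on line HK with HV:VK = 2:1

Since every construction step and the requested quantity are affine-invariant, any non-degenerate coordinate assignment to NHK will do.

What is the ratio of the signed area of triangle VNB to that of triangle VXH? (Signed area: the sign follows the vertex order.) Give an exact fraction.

Set N = (0, 0), H = (1, 0), K = (0, 1); any affine frame gives the same invariant.
1. B is the centroid of triangle KNH ⇒ B = (1/3, 1/3)
2. X lies on line KN with KX:XN = 5:4 ⇒ X = (0, 4/9)
3. V lies on line HK with HV:VK = 2:1 ⇒ V = (1/3, 2/3)
2·[VNB] = 1/9, 2·[VXH] = 10/27
[VNB]:[VXH] = 1/9:10/27 = 3/10

[VNB]:[VXH] = 3/10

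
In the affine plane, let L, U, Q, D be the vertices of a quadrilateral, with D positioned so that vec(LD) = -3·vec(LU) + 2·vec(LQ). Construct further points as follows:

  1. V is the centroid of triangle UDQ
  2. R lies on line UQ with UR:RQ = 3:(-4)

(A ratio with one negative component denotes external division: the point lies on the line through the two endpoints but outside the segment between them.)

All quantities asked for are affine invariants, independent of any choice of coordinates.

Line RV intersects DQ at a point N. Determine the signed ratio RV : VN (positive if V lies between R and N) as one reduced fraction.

Set L = (0, 0), U = (1, 0), Q = (0, 1), D = (-3, 2); any affine frame gives the same invariant.
1. V is the centroid of triangle UDQ ⇒ V = (-2/3, 1)
2. R lies on line UQ with UR:RQ = 3:(-4) ⇒ R = (4, -3)
line RV meets DQ at N = (-12/11, 15/11)
V = R + t·(N−R) with t = 11/12, so RV:VN = 11/12:1/12

RV:VN = 11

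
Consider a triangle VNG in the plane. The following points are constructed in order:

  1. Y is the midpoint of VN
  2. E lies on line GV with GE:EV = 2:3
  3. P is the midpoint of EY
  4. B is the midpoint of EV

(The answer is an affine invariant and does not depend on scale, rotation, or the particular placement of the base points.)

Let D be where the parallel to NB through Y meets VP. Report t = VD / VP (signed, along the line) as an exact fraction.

Work in coordinates with V = (0, 0), N = (1, 0), G = (0, 1).
1. Y is the midpoint of VN ⇒ Y = (1/2, 0)
2. E lies on line GV with GE:EV = 2:3 ⇒ E = (0, 3/5)
3. P is the midpoint of EY ⇒ P = (1/4, 3/10)
4. B is the midpoint of EV ⇒ B = (0, 3/10)
through Y parallel to NB: direction (-1, 3/10); meets VP at D = (1/10, 3/25)
D = V + t·(P−V) with t = 2/5

t = 2/5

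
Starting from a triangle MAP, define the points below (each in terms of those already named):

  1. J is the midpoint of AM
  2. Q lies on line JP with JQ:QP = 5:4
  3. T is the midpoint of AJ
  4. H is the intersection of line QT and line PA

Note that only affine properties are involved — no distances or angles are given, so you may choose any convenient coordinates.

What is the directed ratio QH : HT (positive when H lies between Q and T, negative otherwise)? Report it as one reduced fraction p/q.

Choose coordinates M = (0, 0), A = (1, 0), P = (0, 1).
1. J is the midpoint of AM ⇒ J = (1/2, 0)
2. Q lies on line JP with JQ:QP = 5:4 ⇒ Q = (2/9, 5/9)
3. T is the midpoint of AJ ⇒ T = (3/4, 0)
4. H is the intersection of line QT and line PA ⇒ H = (-4, 5)
H = Q + t·(T−Q) with t = -8, so QH:HT = t:(1−t) = -8:9

QH:HT = -8/9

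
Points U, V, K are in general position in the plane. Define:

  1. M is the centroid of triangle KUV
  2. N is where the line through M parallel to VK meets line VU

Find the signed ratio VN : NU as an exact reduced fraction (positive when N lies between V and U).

VN:NU = 1/2

Choose coordinates U = (0, 0), V = (1, 0), K = (0, 1).
1. M is the centroid of triangle KUV ⇒ M = (1/3, 1/3)
2. N is where the line through M parallel to VK meets line VU ⇒ N = (2/3, 0)
N = V + t·(U−V) with t = 1/3, so VN:NU = t:(1−t) = 1/3:2/3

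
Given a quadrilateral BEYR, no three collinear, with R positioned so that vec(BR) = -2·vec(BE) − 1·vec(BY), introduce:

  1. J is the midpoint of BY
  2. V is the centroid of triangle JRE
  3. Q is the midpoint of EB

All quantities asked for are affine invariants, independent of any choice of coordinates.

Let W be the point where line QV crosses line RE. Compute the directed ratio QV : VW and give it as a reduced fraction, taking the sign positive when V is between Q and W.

QV:VW = -2/5

Work in coordinates with B = (0, 0), E = (1, 0), Y = (0, 1), R = (-2, -1).
1. J is the midpoint of BY ⇒ J = (0, 1/2)
2. V is the centroid of triangle JRE ⇒ V = (-1/3, -1/6)
3. Q is the midpoint of EB ⇒ Q = (1/2, 0)
line QV meets RE at W = (7/4, 1/4)
V = Q + t·(W−Q) with t = -2/3, so QV:VW = -2/3:5/3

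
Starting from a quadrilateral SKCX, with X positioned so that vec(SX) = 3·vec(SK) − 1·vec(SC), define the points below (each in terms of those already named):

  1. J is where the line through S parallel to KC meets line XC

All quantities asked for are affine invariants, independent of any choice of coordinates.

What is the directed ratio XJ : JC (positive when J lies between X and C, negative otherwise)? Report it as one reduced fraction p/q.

Assign S = (0, 0), K = (1, 0), C = (0, 1), X = (3, -1) — the answer is frame-independent, so this choice is without loss of generality.
1. J is where the line through S parallel to KC meets line XC ⇒ J = (-3, 3)
J = X + t·(C−X) with t = 2, so XJ:JC = t:(1−t) = 2:-1

XJ:JC = -2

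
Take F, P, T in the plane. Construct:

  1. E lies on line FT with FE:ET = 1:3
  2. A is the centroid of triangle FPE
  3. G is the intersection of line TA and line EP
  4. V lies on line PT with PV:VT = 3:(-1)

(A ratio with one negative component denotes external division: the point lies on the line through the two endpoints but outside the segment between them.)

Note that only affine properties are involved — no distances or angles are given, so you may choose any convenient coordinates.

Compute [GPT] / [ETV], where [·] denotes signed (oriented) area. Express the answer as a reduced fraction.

Assign F = (0, 0), P = (1, 0), T = (0, 1) — the answer is frame-independent, so this choice is without loss of generality.
1. E lies on line FT with FE:ET = 1:3 ⇒ E = (0, 1/4)
2. A is the centroid of triangle FPE ⇒ A = (1/3, 1/12)
3. G is the intersection of line TA and line EP ⇒ G = (3/10, 7/40)
4. V lies on line PT with PV:VT = 3:(-1) ⇒ V = (-1/2, 3/2)
2·[GPT] = 21/40, 2·[ETV] = 3/8
[GPT]:[ETV] = 21/40:3/8 = 7/5

[GPT]:[ETV] = 7/5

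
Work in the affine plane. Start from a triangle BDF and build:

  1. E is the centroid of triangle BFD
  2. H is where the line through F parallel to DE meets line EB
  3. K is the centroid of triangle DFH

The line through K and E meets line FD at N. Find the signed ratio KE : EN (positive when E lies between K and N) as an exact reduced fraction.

Work in coordinates with B = (0, 0), D = (1, 0), F = (0, 1).
1. E is the centroid of triangle BFD ⇒ E = (1/3, 1/3)
2. H is where the line through F parallel to DE meets line EB ⇒ H = (2/3, 2/3)
3. K is the centroid of triangle DFH ⇒ K = (5/9, 5/9)
line KE meets FD at N = (1/2, 1/2)
E = K + t·(N−K) with t = 4, so KE:EN = 4:-3

KE:EN = -4/3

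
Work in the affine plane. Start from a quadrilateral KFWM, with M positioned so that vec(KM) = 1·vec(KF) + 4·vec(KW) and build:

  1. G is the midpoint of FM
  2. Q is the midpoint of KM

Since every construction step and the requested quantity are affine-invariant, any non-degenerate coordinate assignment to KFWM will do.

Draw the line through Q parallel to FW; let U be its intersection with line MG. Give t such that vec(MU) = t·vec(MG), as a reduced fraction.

t = 5/4

Set K = (0, 0), F = (1, 0), W = (0, 1), M = (1, 4); any affine frame gives the same invariant.
1. G is the midpoint of FM ⇒ G = (1, 2)
2. Q is the midpoint of KM ⇒ Q = (1/2, 2)
through Q parallel to FW: direction (-1, 1); meets MG at U = (1, 3/2)
U = M + t·(G−M) with t = 5/4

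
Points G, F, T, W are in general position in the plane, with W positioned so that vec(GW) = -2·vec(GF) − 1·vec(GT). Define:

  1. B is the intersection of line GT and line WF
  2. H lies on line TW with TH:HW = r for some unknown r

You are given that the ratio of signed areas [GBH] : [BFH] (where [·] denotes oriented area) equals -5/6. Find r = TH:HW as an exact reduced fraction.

r = 5/3

Work in coordinates with G = (0, 0), F = (1, 0), T = (0, 1), W = (-2, -1).
1. B is the intersection of line GT and line WF ⇒ B = (0, -1/3)
2. With TH:HW = r, write λ = r/(r+1) so H = T + λ·(W−T); H is affine-linear in λ
Every point depending on H is an affine combination of H and λ-independent points, so each such coordinate is linear in λ; the λ² term in each signed area is a multiple of (W−T)×(W−T) = 0, so 2·[GBH] and 2·[BFH] are each linear in λ. Evaluating at λ=0 and λ=1:
  2·[GBH] = -2/3·λ,   2·[BFH] = -4/3·λ + 4/3
So [GBH]:[BFH] = (-2/3·λ) / (-4/3·λ + 4/3). Setting this equal to -5/6:
  -2/3·λ = -5/6·(-4/3·λ + 4/3)  ⇒  λ = 5/8
Then r = λ/(1−λ) = (5/8)/(3/8) = 5/3. Check: with r = 5/3, H = (-5/4, -1/4) and [GBH]:[BFH] = -5/6 as required.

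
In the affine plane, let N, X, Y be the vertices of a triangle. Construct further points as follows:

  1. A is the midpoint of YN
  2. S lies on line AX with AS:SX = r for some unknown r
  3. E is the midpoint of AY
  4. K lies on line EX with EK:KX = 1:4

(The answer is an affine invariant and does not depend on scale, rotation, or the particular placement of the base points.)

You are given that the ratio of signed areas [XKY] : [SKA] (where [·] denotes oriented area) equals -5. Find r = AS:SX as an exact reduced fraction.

r = 1/4

Set N = (0, 0), X = (1, 0), Y = (0, 1); any affine frame gives the same invariant.
1. A is the midpoint of YN ⇒ A = (0, 1/2)
2. With AS:SX = r, write λ = r/(r+1) so S = A + λ·(X−A); S is affine-linear in λ
3. E is the midpoint of AY ⇒ E = (0, 3/4)
4. K lies on line EX with EK:KX = 1:4 ⇒ K = (1/5, 3/5)
Every point depending on S is an affine combination of S and λ-independent points, so each such coordinate is linear in λ; the λ² term in each signed area is a multiple of (X−A)×(X−A) = 0, so 2·[XKY] and 2·[SKA] are each linear in λ. Evaluating at λ=0 and λ=1:
  2·[XKY] = -1/5,   2·[SKA] = 1/5·λ
So [XKY]:[SKA] = (-1/5) / (1/5·λ). Setting this equal to -5:
  -1/5 = -5·(1/5·λ)  ⇒  λ = 1/5
Then r = λ/(1−λ) = (1/5)/(4/5) = 1/4. Check: with r = 1/4, S = (1/5, 2/5) and [XKY]:[SKA] = -5 as required.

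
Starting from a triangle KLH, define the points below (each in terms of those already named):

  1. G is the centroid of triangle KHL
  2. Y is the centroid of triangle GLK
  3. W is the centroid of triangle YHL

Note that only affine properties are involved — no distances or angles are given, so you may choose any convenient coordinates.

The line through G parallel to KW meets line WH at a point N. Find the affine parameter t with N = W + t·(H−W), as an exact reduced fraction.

t = 1/13

Set K = (0, 0), L = (1, 0), H = (0, 1); any affine frame gives the same invariant.
1. G is the centroid of triangle KHL ⇒ G = (1/3, 1/3)
2. Y is the centroid of triangle GLK ⇒ Y = (4/9, 1/9)
3. W is the centroid of triangle YHL ⇒ W = (13/27, 10/27)
through G parallel to KW: direction (13/27, 10/27); meets WH at N = (4/9, 49/117)
N = W + t·(H−W) with t = 1/13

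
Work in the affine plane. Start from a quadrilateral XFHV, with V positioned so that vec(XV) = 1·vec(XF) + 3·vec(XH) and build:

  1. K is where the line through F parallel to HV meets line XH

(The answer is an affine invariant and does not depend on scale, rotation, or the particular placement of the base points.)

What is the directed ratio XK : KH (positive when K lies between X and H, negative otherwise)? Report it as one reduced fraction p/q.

XK:KH = -2/3

Work in coordinates with X = (0, 0), F = (1, 0), H = (0, 1), V = (1, 3).
1. K is where the line through F parallel to HV meets line XH ⇒ K = (0, -2)
K = X + t·(H−X) with t = -2, so XK:KH = t:(1−t) = -2:3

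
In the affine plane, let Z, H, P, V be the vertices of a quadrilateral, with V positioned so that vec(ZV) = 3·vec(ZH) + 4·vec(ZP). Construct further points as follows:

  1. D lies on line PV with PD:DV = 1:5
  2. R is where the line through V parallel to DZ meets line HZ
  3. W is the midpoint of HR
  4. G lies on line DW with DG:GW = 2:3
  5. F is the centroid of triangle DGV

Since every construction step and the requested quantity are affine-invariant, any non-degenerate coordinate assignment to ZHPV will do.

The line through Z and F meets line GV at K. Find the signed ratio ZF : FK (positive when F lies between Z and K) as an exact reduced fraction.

Set Z = (0, 0), H = (1, 0), P = (0, 1), V = (3, 4); any affine frame gives the same invariant.
1. D lies on line PV with PD:DV = 1:5 ⇒ D = (1/2, 3/2)
2. R is where the line through V parallel to DZ meets line HZ ⇒ R = (5/3, 0)
3. W is the midpoint of HR ⇒ W = (4/3, 0)
4. G lies on line DW with DG:GW = 2:3 ⇒ G = (5/6, 9/10)
5. F is the centroid of triangle DGV ⇒ F = (13/9, 32/15)
line ZF meets GV at K = (-19/3, -608/65)
F = Z + t·(K−Z) with t = -13/57, so ZF:FK = -13/57:70/57

ZF:FK = -13/70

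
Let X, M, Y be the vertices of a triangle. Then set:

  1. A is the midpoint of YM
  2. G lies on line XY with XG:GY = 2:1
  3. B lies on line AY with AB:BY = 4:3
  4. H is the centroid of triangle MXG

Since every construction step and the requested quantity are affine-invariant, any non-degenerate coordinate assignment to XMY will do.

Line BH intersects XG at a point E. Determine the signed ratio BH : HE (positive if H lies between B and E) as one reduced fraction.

Set X = (0, 0), M = (1, 0), Y = (0, 1); any affine frame gives the same invariant.
1. A is the midpoint of YM ⇒ A = (1/2, 1/2)
2. G lies on line XY with XG:GY = 2:1 ⇒ G = (0, 2/3)
3. B lies on line AY with AB:BY = 4:3 ⇒ B = (3/14, 11/14)
4. H is the centroid of triangle MXG ⇒ H = (1/3, 2/9)
line BH meets XG at E = (0, 9/5)
H = B + t·(E−B) with t = -5/9, so BH:HE = -5/9:14/9

BH:HE = -5/14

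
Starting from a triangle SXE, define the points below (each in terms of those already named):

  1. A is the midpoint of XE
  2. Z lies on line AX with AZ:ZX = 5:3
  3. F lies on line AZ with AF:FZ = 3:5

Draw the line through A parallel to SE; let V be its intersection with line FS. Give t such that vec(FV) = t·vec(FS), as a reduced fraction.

Choose coordinates S = (0, 0), X = (1, 0), E = (0, 1).
1. A is the midpoint of XE ⇒ A = (1/2, 1/2)
2. Z lies on line AX with AZ:ZX = 5:3 ⇒ Z = (13/16, 3/16)
3. F lies on line AZ with AF:FZ = 3:5 ⇒ F = (79/128, 49/128)
through A parallel to SE: direction (0, 1); meets FS at V = (1/2, 49/158)
V = F + t·(S−F) with t = 15/79

t = 15/79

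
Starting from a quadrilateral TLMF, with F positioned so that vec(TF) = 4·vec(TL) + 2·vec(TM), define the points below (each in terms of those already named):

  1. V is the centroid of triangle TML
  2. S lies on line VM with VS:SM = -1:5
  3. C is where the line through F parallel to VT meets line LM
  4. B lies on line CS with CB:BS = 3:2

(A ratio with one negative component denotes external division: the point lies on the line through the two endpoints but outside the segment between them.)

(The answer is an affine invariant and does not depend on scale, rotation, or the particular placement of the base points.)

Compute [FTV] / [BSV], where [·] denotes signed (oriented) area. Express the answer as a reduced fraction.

Assign T = (0, 0), L = (1, 0), M = (0, 1), F = (4, 2) — the answer is frame-independent, so this choice is without loss of generality.
1. V is the centroid of triangle TML ⇒ V = (1/3, 1/3)
2. S lies on line VM with VS:SM = -1:5 ⇒ S = (5/12, 1/6)
3. C is where the line through F parallel to VT meets line LM ⇒ C = (3/2, -1/2)
4. B lies on line CS with CB:BS = 3:2 ⇒ B = (17/20, -1/10)
2·[FTV] = -2/3, 2·[BSV] = -1/20
[FTV]:[BSV] = -2/3:-1/20 = 40/3

[FTV]:[BSV] = 40/3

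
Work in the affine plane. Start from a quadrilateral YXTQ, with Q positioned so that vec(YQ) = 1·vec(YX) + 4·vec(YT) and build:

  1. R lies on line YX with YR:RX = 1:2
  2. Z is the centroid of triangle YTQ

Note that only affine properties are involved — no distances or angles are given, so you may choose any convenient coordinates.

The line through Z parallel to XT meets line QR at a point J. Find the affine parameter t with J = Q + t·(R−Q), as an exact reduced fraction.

t = 9/14

Set Y = (0, 0), X = (1, 0), T = (0, 1), Q = (1, 4); any affine frame gives the same invariant.
1. R lies on line YX with YR:RX = 1:2 ⇒ R = (1/3, 0)
2. Z is the centroid of triangle YTQ ⇒ Z = (1/3, 5/3)
through Z parallel to XT: direction (-1, 1); meets QR at J = (4/7, 10/7)
J = Q + t·(R−Q) with t = 9/14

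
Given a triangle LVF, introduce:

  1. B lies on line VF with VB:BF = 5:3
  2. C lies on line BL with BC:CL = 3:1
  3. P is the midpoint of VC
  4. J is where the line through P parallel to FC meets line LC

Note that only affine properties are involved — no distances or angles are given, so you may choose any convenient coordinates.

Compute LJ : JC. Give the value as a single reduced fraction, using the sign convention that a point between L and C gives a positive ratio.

Work in coordinates with L = (0, 0), V = (1, 0), F = (0, 1).
1. B lies on line VF with VB:BF = 5:3 ⇒ B = (3/8, 5/8)
2. C lies on line BL with BC:CL = 3:1 ⇒ C = (3/32, 5/32)
3. P is the midpoint of VC ⇒ P = (35/64, 5/64)
4. J is where the line through P parallel to FC meets line LC ⇒ J = (15/32, 25/32)
J = L + t·(C−L) with t = 5, so LJ:JC = t:(1−t) = 5:-4

LJ:JC = -5/4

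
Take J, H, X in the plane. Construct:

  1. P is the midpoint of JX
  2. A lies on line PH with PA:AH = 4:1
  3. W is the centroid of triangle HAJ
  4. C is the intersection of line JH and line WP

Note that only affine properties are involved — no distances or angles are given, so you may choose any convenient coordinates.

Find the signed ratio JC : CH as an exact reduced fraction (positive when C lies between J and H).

JC:CH = 9/5

Set J = (0, 0), H = (1, 0), X = (0, 1); any affine frame gives the same invariant.
1. P is the midpoint of JX ⇒ P = (0, 1/2)
2. A lies on line PH with PA:AH = 4:1 ⇒ A = (4/5, 1/10)
3. W is the centroid of triangle HAJ ⇒ W = (3/5, 1/30)
4. C is the intersection of line JH and line WP ⇒ C = (9/14, 0)
C = J + t·(H−J) with t = 9/14, so JC:CH = t:(1−t) = 9/14:5/14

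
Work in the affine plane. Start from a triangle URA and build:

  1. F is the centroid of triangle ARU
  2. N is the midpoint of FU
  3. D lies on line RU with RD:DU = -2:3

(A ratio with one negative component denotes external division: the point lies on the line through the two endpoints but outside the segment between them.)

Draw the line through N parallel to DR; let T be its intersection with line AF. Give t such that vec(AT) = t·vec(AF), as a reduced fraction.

Choose coordinates U = (0, 0), R = (1, 0), A = (0, 1).
1. F is the centroid of triangle ARU ⇒ F = (1/3, 1/3)
2. N is the midpoint of FU ⇒ N = (1/6, 1/6)
3. D lies on line RU with RD:DU = -2:3 ⇒ D = (3, 0)
through N parallel to DR: direction (-2, 0); meets AF at T = (5/12, 1/6)
T = A + t·(F−A) with t = 5/4

t = 5/4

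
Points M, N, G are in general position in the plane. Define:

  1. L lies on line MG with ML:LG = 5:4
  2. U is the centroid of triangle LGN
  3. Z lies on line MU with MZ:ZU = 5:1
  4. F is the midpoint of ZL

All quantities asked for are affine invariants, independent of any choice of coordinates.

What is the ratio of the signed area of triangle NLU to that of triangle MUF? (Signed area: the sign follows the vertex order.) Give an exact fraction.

Assign M = (0, 0), N = (1, 0), G = (0, 1) — the answer is frame-independent, so this choice is without loss of generality.
1. L lies on line MG with ML:LG = 5:4 ⇒ L = (0, 5/9)
2. U is the centroid of triangle LGN ⇒ U = (1/3, 14/27)
3. Z lies on line MU with MZ:ZU = 5:1 ⇒ Z = (5/18, 35/81)
4. F is the midpoint of ZL ⇒ F = (5/36, 40/81)
2·[NLU] = -4/27, 2·[MUF] = 5/54
[NLU]:[MUF] = -4/27:5/54 = -8/5

[NLU]:[MUF] = -8/5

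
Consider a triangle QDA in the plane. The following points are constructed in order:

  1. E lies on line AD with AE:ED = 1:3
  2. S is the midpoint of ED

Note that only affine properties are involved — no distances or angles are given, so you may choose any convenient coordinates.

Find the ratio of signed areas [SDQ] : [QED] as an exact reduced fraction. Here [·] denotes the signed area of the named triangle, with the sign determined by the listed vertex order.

[SDQ]:[QED] = 1/2

Assign Q = (0, 0), D = (1, 0), A = (0, 1) — the answer is frame-independent, so this choice is without loss of generality.
1. E lies on line AD with AE:ED = 1:3 ⇒ E = (1/4, 3/4)
2. S is the midpoint of ED ⇒ S = (5/8, 3/8)
2·[SDQ] = -3/8, 2·[QED] = -3/4
[SDQ]:[QED] = -3/8:-3/4 = 1/2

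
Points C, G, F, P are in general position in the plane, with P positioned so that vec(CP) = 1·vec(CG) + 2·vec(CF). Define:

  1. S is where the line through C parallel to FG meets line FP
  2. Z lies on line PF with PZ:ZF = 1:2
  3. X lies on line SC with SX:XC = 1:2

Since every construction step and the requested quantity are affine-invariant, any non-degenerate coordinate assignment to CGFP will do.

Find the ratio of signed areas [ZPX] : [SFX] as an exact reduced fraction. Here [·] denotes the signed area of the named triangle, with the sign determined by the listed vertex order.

Work in coordinates with C = (0, 0), G = (1, 0), F = (0, 1), P = (1, 2).
1. S is where the line through C parallel to FG meets line FP ⇒ S = (-1/2, 1/2)
2. Z lies on line PF with PZ:ZF = 1:2 ⇒ Z = (2/3, 5/3)
3. X lies on line SC with SX:XC = 1:2 ⇒ X = (-1/3, 1/3)
2·[ZPX] = -1/9, 2·[SFX] = -1/6
[ZPX]:[SFX] = -1/9:-1/6 = 2/3

[ZPX]:[SFX] = 2/3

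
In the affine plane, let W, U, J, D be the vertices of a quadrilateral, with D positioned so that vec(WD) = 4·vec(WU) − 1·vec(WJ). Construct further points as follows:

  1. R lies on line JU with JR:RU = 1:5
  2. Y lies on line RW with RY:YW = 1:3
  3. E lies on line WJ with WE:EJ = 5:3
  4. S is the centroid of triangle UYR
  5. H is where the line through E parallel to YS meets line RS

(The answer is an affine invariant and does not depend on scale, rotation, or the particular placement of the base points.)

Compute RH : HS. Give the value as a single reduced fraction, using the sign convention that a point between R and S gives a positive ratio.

RH:HS = -5

Choose coordinates W = (0, 0), U = (1, 0), J = (0, 1), D = (4, -1).
1. R lies on line JU with JR:RU = 1:5 ⇒ R = (1/6, 5/6)
2. Y lies on line RW with RY:YW = 1:3 ⇒ Y = (1/8, 5/8)
3. E lies on line WJ with WE:EJ = 5:3 ⇒ E = (0, 5/8)
4. S is the centroid of triangle UYR ⇒ S = (31/72, 35/72)
5. H is where the line through E parallel to YS meets line RS ⇒ H = (143/288, 115/288)
H = R + t·(S−R) with t = 5/4, so RH:HS = t:(1−t) = 5/4:-1/4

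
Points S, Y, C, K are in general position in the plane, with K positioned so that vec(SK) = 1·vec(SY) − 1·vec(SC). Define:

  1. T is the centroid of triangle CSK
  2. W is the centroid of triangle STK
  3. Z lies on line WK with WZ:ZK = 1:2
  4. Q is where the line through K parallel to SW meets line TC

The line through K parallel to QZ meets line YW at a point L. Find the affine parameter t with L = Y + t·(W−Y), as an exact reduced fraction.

Work in coordinates with S = (0, 0), Y = (1, 0), C = (0, 1), K = (1, -1).
1. T is the centroid of triangle CSK ⇒ T = (1/3, 0)
2. W is the centroid of triangle STK ⇒ W = (4/9, -1/3)
3. Z lies on line WK with WZ:ZK = 1:2 ⇒ Z = (17/27, -5/9)
4. Q is where the line through K parallel to SW meets line TC ⇒ Q = (5/9, -2/3)
through K parallel to QZ: direction (2/27, 1/9); meets YW at L = (19/9, 2/3)
L = Y + t·(W−Y) with t = -2

t = -2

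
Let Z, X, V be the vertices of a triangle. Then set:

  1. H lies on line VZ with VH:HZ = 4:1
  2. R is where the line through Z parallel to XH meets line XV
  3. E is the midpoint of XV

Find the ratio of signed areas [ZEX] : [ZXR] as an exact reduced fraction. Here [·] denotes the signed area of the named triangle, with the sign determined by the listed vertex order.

[ZEX]:[ZXR] = 2

Set Z = (0, 0), X = (1, 0), V = (0, 1); any affine frame gives the same invariant.
1. H lies on line VZ with VH:HZ = 4:1 ⇒ H = (0, 1/5)
2. R is where the line through Z parallel to XH meets line XV ⇒ R = (5/4, -1/4)
3. E is the midpoint of XV ⇒ E = (1/2, 1/2)
2·[ZEX] = -1/2, 2·[ZXR] = -1/4
[ZEX]:[ZXR] = -1/2:-1/4 = 2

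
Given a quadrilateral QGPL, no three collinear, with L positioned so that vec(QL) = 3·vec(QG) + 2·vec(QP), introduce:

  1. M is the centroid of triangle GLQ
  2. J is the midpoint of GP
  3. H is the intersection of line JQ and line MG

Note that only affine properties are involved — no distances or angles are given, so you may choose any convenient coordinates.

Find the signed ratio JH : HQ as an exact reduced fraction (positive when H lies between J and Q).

JH:HQ = -3/4

Work in coordinates with Q = (0, 0), G = (1, 0), P = (0, 1), L = (3, 2).
1. M is the centroid of triangle GLQ ⇒ M = (4/3, 2/3)
2. J is the midpoint of GP ⇒ J = (1/2, 1/2)
3. H is the intersection of line JQ and line MG ⇒ H = (2, 2)
H = J + t·(Q−J) with t = -3, so JH:HQ = t:(1−t) = -3:4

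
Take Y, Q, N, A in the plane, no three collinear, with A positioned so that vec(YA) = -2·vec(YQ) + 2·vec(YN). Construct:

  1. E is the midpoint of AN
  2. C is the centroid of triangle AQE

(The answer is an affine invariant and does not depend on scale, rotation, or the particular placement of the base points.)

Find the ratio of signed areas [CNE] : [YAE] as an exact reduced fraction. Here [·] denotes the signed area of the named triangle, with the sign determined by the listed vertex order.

[CNE]:[YAE] = -1/6

Set Y = (0, 0), Q = (1, 0), N = (0, 1), A = (-2, 2); any affine frame gives the same invariant.
1. E is the midpoint of AN ⇒ E = (-1, 3/2)
2. C is the centroid of triangle AQE ⇒ C = (-2/3, 7/6)
2·[CNE] = 1/6, 2·[YAE] = -1
[CNE]:[YAE] = 1/6:-1 = -1/6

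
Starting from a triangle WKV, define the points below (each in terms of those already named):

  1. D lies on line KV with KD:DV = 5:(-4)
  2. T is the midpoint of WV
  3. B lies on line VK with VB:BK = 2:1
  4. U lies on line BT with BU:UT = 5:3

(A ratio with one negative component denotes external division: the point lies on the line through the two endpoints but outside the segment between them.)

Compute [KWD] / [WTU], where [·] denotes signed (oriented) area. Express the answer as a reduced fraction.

Set W = (0, 0), K = (1, 0), V = (0, 1); any affine frame gives the same invariant.
1. D lies on line KV with KD:DV = 5:(-4) ⇒ D = (-4, 5)
2. T is the midpoint of WV ⇒ T = (0, 1/2)
3. B lies on line VK with VB:BK = 2:1 ⇒ B = (2/3, 1/3)
4. U lies on line BT with BU:UT = 5:3 ⇒ U = (1/4, 7/16)
2·[KWD] = -5, 2·[WTU] = -1/8
[KWD]:[WTU] = -5:-1/8 = 40

[KWD]:[WTU] = 40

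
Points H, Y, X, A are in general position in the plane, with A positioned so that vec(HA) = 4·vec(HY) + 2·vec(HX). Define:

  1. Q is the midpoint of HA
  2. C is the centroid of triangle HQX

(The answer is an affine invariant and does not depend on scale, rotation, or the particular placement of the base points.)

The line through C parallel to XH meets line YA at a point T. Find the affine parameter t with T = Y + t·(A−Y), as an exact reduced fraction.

t = -1/9

Assign H = (0, 0), Y = (1, 0), X = (0, 1), A = (4, 2) — the answer is frame-independent, so this choice is without loss of generality.
1. Q is the midpoint of HA ⇒ Q = (2, 1)
2. C is the centroid of triangle HQX ⇒ C = (2/3, 2/3)
through C parallel to XH: direction (0, -1); meets YA at T = (2/3, -2/9)
T = Y + t·(A−Y) with t = -1/9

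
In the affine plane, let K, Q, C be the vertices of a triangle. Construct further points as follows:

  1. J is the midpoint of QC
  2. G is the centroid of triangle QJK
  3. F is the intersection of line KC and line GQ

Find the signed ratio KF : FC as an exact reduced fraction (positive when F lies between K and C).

KF:FC = 1/2

Set K = (0, 0), Q = (1, 0), C = (0, 1); any affine frame gives the same invariant.
1. J is the midpoint of QC ⇒ J = (1/2, 1/2)
2. G is the centroid of triangle QJK ⇒ G = (1/2, 1/6)
3. F is the intersection of line KC and line GQ ⇒ F = (0, 1/3)
F = K + t·(C−K) with t = 1/3, so KF:FC = t:(1−t) = 1/3:2/3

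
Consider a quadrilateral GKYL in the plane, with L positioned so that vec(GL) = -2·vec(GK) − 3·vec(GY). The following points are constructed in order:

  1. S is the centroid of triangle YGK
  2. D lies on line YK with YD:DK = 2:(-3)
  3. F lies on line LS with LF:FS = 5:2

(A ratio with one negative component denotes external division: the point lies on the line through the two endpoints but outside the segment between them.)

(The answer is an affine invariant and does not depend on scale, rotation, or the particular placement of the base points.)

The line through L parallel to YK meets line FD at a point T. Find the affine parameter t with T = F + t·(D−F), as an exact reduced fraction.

Set G = (0, 0), K = (1, 0), Y = (0, 1), L = (-2, -3); any affine frame gives the same invariant.
1. S is the centroid of triangle YGK ⇒ S = (1/3, 1/3)
2. D lies on line YK with YD:DK = 2:(-3) ⇒ D = (-2, 3)
3. F lies on line LS with LF:FS = 5:2 ⇒ F = (-1/3, -13/21)
through L parallel to YK: direction (1, -1); meets FD at T = (128/41, -333/41)
T = F + t·(D−F) with t = -85/41

t = -85/41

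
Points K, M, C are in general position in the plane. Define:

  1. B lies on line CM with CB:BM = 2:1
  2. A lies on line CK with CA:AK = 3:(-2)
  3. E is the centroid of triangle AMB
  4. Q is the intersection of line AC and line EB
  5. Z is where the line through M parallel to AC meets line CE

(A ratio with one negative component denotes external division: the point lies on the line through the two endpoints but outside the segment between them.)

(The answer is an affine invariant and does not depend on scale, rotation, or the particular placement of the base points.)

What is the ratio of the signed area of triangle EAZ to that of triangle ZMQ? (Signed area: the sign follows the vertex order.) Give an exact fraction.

[EAZ]:[ZMQ] = 20/27

Set K = (0, 0), M = (1, 0), C = (0, 1); any affine frame gives the same invariant.
1. B lies on line CM with CB:BM = 2:1 ⇒ B = (2/3, 1/3)
2. A lies on line CK with CA:AK = 3:(-2) ⇒ A = (0, -2)
3. E is the centroid of triangle AMB ⇒ E = (5/9, -5/9)
4. Q is the intersection of line AC and line EB ⇒ Q = (0, -5)
5. Z is where the line through M parallel to AC meets line CE ⇒ Z = (1, -9/5)
2·[EAZ] = 4/3, 2·[ZMQ] = 9/5
[EAZ]:[ZMQ] = 4/3:9/5 = 20/27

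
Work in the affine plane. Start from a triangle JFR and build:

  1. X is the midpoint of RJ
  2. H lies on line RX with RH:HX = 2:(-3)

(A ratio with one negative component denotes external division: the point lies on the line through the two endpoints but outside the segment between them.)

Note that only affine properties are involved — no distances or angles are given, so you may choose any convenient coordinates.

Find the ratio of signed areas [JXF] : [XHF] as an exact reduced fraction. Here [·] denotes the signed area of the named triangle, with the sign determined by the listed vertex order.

Set J = (0, 0), F = (1, 0), R = (0, 1); any affine frame gives the same invariant.
1. X is the midpoint of RJ ⇒ X = (0, 1/2)
2. H lies on line RX with RH:HX = 2:(-3) ⇒ H = (0, 2)
2·[JXF] = -1/2, 2·[XHF] = -3/2
[JXF]:[XHF] = -1/2:-3/2 = 1/3

[JXF]:[XHF] = 1/3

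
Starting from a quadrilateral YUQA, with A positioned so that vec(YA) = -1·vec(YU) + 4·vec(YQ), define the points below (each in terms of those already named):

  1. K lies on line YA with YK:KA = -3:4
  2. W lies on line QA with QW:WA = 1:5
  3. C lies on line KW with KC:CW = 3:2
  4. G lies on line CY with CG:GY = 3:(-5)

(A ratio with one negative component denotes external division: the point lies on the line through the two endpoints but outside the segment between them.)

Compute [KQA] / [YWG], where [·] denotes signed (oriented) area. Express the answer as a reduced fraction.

[KQA]:[YWG] = -8/5

Set Y = (0, 0), U = (1, 0), Q = (0, 1), A = (-1, 4); any affine frame gives the same invariant.
1. K lies on line YA with YK:KA = -3:4 ⇒ K = (3, -12)
2. W lies on line QA with QW:WA = 1:5 ⇒ W = (-1/6, 3/2)
3. C lies on line KW with KC:CW = 3:2 ⇒ C = (11/10, -39/10)
4. G lies on line CY with CG:GY = 3:(-5) ⇒ G = (11/4, -39/4)
2·[KQA] = 4, 2·[YWG] = -5/2
[KQA]:[YWG] = 4:-5/2 = -8/5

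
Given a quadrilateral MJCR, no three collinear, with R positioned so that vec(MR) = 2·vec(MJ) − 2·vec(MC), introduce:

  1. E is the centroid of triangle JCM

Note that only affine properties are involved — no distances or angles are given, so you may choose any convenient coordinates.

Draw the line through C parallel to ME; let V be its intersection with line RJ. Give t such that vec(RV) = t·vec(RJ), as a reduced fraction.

Choose coordinates M = (0, 0), J = (1, 0), C = (0, 1), R = (2, -2).
1. E is the centroid of triangle JCM ⇒ E = (1/3, 1/3)
through C parallel to ME: direction (1/3, 1/3); meets RJ at V = (1/3, 4/3)
V = R + t·(J−R) with t = 5/3

t = 5/3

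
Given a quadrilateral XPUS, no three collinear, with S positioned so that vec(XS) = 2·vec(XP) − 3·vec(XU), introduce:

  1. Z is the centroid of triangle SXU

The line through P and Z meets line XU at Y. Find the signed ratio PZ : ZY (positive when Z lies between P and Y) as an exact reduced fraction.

PZ:ZY = 1/2

Assign X = (0, 0), P = (1, 0), U = (0, 1), S = (2, -3) — the answer is frame-independent, so this choice is without loss of generality.
1. Z is the centroid of triangle SXU ⇒ Z = (2/3, -2/3)
line PZ meets XU at Y = (0, -2)
Z = P + t·(Y−P) with t = 1/3, so PZ:ZY = 1/3:2/3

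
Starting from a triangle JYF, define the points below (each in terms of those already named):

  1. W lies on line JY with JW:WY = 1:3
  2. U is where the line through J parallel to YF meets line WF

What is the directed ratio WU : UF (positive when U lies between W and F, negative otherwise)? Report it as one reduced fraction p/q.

WU:UF = -1/4

Assign J = (0, 0), Y = (1, 0), F = (0, 1) — the answer is frame-independent, so this choice is without loss of generality.
1. W lies on line JY with JW:WY = 1:3 ⇒ W = (1/4, 0)
2. U is where the line through J parallel to YF meets line WF ⇒ U = (1/3, -1/3)
U = W + t·(F−W) with t = -1/3, so WU:UF = t:(1−t) = -1/3:4/3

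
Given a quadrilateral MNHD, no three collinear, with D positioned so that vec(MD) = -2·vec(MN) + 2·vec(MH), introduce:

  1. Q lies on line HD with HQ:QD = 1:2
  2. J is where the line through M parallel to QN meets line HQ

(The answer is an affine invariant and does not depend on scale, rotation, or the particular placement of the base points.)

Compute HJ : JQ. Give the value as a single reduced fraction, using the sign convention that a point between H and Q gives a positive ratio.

HJ:JQ = -5/4

Set M = (0, 0), N = (1, 0), H = (0, 1), D = (-2, 2); any affine frame gives the same invariant.
1. Q lies on line HD with HQ:QD = 1:2 ⇒ Q = (-2/3, 4/3)
2. J is where the line through M parallel to QN meets line HQ ⇒ J = (-10/3, 8/3)
J = H + t·(Q−H) with t = 5, so HJ:JQ = t:(1−t) = 5:-4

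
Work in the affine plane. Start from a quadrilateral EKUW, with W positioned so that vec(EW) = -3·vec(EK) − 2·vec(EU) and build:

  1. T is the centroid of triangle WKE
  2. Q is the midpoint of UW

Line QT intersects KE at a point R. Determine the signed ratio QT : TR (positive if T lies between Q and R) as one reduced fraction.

Assign E = (0, 0), K = (1, 0), U = (0, 1), W = (-3, -2) — the answer is frame-independent, so this choice is without loss of generality.
1. T is the centroid of triangle WKE ⇒ T = (-2/3, -2/3)
2. Q is the midpoint of UW ⇒ Q = (-3/2, -1/2)
line QT meets KE at R = (-4, 0)
T = Q + t·(R−Q) with t = -1/3, so QT:TR = -1/3:4/3

QT:TR = -1/4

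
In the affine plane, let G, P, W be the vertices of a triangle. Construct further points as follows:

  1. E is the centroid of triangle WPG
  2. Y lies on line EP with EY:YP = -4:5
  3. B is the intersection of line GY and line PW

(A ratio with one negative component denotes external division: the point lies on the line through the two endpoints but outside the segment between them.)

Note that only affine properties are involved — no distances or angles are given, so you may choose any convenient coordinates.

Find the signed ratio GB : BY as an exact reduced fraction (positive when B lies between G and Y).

GB:BY = -3/5

Choose coordinates G = (0, 0), P = (1, 0), W = (0, 1).
1. E is the centroid of triangle WPG ⇒ E = (1/3, 1/3)
2. Y lies on line EP with EY:YP = -4:5 ⇒ Y = (-7/3, 5/3)
3. B is the intersection of line GY and line PW ⇒ B = (7/2, -5/2)
B = G + t·(Y−G) with t = -3/2, so GB:BY = t:(1−t) = -3/2:5/2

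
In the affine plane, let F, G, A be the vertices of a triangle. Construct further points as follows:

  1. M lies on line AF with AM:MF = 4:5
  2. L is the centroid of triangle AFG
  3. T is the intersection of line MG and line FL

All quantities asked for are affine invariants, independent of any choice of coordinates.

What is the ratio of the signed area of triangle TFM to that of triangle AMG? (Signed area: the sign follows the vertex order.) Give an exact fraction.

[TFM]:[AMG] = -25/56

Assign F = (0, 0), G = (1, 0), A = (0, 1) — the answer is frame-independent, so this choice is without loss of generality.
1. M lies on line AF with AM:MF = 4:5 ⇒ M = (0, 5/9)
2. L is the centroid of triangle AFG ⇒ L = (1/3, 1/3)
3. T is the intersection of line MG and line FL ⇒ T = (5/14, 5/14)
2·[TFM] = -25/126, 2·[AMG] = 4/9
[TFM]:[AMG] = -25/126:4/9 = -25/56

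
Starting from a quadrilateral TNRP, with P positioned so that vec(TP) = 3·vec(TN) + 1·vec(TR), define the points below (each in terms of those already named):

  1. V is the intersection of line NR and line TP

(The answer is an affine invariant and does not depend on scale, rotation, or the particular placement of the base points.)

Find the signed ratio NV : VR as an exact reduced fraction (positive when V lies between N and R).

NV:VR = 1/3

Choose coordinates T = (0, 0), N = (1, 0), R = (0, 1), P = (3, 1).
1. V is the intersection of line NR and line TP ⇒ V = (3/4, 1/4)
V = N + t·(R−N) with t = 1/4, so NV:VR = t:(1−t) = 1/4:3/4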